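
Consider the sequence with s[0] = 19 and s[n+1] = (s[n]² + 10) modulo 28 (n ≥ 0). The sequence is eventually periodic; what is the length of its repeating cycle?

s[0] = 19; s[1] = 7; s[2] = 3; s[3] = 19.
Since s[3] = s[0] = 19, the sequence is periodic with period 3.

3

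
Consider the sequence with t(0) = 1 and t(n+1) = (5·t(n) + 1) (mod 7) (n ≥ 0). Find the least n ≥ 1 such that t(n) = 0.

5

t(0) = 1,  t(1) = 6,  t(2) = 3,  t(3) = 2,  t(4) = 4,  t(5) = 0,  t(6) = 1.
Since t(6) = t(0) = 1, the sequence is periodic with period 6.
The value 0 first appears (with n ≥ 1) at t(5).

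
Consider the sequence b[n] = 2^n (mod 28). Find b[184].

16

b[1] = 2, b[2] = 4, b[3] = 8, b[4] = 16, b[5] = 4.
Since b[5] = b[2] = 4, the sequence is eventually periodic: after a pre-period of length 1 it cycles with period 3.
For n ≥ 2, b[n] depends only on (n - 2) mod 3. (184 - 2) mod 3 = 2, so b[184] = b[4] = 16.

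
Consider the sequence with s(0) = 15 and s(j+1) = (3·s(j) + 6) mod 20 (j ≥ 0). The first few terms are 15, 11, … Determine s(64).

15

s(0) = 15,  s(1) = 11,  s(2) = 19,  s(3) = 3,  s(4) = 15.
The sequence repeats with period 4.
So s(64) = s(0 + ((64-0) mod 4)) = s(0) = 15.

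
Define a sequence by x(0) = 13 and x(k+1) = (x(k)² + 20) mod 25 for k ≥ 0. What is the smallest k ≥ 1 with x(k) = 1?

Listing terms: x(0) = 13, x(1) = 14, x(2) = 16, x(3) = 1, x(4) = 21, x(5) = 11, x(6) = 16.
Since x(6) = x(2) = 16, the sequence is eventually periodic: after a pre-period of length 2 it cycles with period 4.
The value 1 first appears (with k ≥ 1) at x(3).

3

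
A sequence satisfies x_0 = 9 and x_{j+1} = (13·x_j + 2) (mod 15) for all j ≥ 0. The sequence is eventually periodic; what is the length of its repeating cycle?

Listing terms: x_0 = 9,  x_1 = 14,  x_2 = 4,  x_3 = 9.
Since x_3 = x_0 = 9, the sequence is periodic with period 3.

3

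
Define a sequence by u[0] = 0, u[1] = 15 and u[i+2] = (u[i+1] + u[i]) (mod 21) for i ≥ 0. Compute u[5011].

9

u[0] = 0; u[1] = 15; u[2] = 15; u[3] = 9; u[4] = 3; u[5] = 12; u[6] = 15; u[7] = 6; u[8] = 0; u[9] = 6; u[10] = 6; u[11] = 12; u[12] = 18; u[13] = 9; u[14] = 6; u[15] = 15; u[16] = 0; u[17] = 15.
Since (u[16], u[17]) = (u[0], u[1]) = (0, 15) (two consecutive terms determine the rest), the sequence is periodic with period 16.
So u[5011] = u[0 + ((5011-0) mod 16)] = u[3] = 9.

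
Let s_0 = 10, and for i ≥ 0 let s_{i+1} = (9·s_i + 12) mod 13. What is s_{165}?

10

We have s_0 = 10,  s_1 = 11,  s_2 = 7,  s_3 = 10.
Since s_3 = s_0 = 10, the sequence is periodic with period 3.
So s_{165} = s_{0 + ((165-0) mod 3)} = s_0 = 10.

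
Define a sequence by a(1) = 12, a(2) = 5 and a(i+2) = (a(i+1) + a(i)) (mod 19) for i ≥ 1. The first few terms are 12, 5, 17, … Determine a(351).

Listing terms: a(1) = 12,  a(2) = 5,  a(3) = 17,  a(4) = 3,  a(5) = 1,  a(6) = 4,  a(7) = 5,  a(8) = 9,  a(9) = 14,  a(10) = 4,  a(11) = 18,  a(12) = 3,  a(13) = 2,  a(14) = 5,  a(15) = 7,  a(16) = 12,  a(17) = 0,  a(18) = 12,  a(19) = 12,  a(20) = 5.
The sequence repeats with period 18.
So a(351) = a(1 + ((351-1) mod 18)) = a(9) = 14.

14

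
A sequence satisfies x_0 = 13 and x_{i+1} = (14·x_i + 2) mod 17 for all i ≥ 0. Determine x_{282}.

Computing terms: x_0 = 13; x_1 = 14; x_2 = 11; x_3 = 3; x_4 = 10; x_5 = 6; x_6 = 1; x_7 = 16; x_8 = 5; x_9 = 4; x_{10} = 7; x_{11} = 15; x_{12} = 8; x_{13} = 12; x_{14} = 0; x_{15} = 2; x_{16} = 13.
The sequence repeats with period 16.
(282 - 0) mod 16 = 10, so x_{282} = x_{10} = 7.

7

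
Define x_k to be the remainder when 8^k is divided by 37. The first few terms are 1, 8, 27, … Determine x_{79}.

29

Computing terms: x_0 = 1; x_1 = 8; x_2 = 27; x_3 = 31; x_4 = 26; x_5 = 23; x_6 = 36; x_7 = 29; x_8 = 10; x_9 = 6; x_{10} = 11; x_{11} = 14; x_{12} = 1.
Since x_{12} = x_0 = 1, the sequence is periodic with period 12.
So x_{79} = x_{0 + ((79-0) mod 12)} = x_7 = 29.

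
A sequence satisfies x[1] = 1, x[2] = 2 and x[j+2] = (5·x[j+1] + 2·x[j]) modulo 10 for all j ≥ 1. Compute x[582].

We have x[1] = 1; x[2] = 2; x[3] = 2; x[4] = 4; x[5] = 4; x[6] = 8; x[7] = 8; x[8] = 6; x[9] = 6; x[10] = 2; x[11] = 2.
Since (x[10], x[11]) = (x[2], x[3]) = (2, 2) (two consecutive terms determine the rest), the sequence is eventually periodic: after a pre-period of length 1 it cycles with period 8.
For j ≥ 2, x[j] depends only on (j - 2) mod 8. (582 - 2) mod 8 = 4, so x[582] = x[6] = 8.

8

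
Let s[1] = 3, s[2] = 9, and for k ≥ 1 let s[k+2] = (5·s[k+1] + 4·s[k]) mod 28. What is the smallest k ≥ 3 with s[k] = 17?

s[1] = 3,  s[2] = 9,  s[3] = 1,  s[4] = 13,  s[5] = 13,  s[6] = 5,  s[7] = 21,  s[8] = 13,  s[9] = 9,  s[10] = 13,  s[11] = 17,  s[12] = 25,  s[13] = 25,  s[14] = 1,  s[15] = 21,  s[16] = 25,  s[17] = 13,  s[18] = 25,  s[19] = 9,  s[20] = 5,  s[21] = 5,  s[22] = 17,  s[23] = 21,  s[24] = 5,  s[25] = 25,  s[26] = 5,  s[27] = 13,  s[28] = 1,  s[29] = 1,  s[30] = 9,  s[31] = 21,  s[32] = 1,  s[33] = 5,  s[34] = 1,  s[35] = 25,  s[36] = 17,  s[37] = 17,  s[38] = 13,  s[39] = 21,  s[40] = 17,  s[41] = 1,  s[42] = 17,  s[43] = 5,  s[44] = 9,  s[45] = 9,  s[46] = 25,  s[47] = 21,  s[48] = 9,  s[49] = 17,  s[50] = 9,  s[51] = 1.
Since (s[50], s[51]) = (s[2], s[3]) = (9, 1) (two consecutive terms determine the rest), the sequence is eventually periodic: after a pre-period of length 1 it cycles with period 48.
The value 17 first appears (with k ≥ 3) at s[11].

11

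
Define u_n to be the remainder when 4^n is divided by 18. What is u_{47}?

u_1 = 4; u_2 = 16; u_3 = 10; u_4 = 4.
Since u_4 = u_1 = 4, the sequence is periodic with period 3.
(47 - 1) mod 3 = 1, so u_{47} = u_2 = 16.

16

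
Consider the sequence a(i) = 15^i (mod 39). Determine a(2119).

Computing terms: a(1) = 15,  a(2) = 30,  a(3) = 21,  a(4) = 3,  a(5) = 6,  a(6) = 12,  a(7) = 24,  a(8) = 9,  a(9) = 18,  a(10) = 36,  a(11) = 33,  a(12) = 27,  a(13) = 15.
The sequence repeats with period 12.
So a(2119) = a(1 + ((2119-1) mod 12)) = a(7) = 24.

24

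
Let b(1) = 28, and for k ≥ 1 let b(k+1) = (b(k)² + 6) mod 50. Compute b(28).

42

We have b(1) = 28; b(2) = 40; b(3) = 6; b(4) = 42; b(5) = 20; b(6) = 6.
Since b(6) = b(3) = 6, the sequence is eventually periodic: after a pre-period of length 2 it cycles with period 3.
For k ≥ 3, b(k) depends only on (k - 3) mod 3. (28 - 3) mod 3 = 1, so b(28) = b(4) = 42.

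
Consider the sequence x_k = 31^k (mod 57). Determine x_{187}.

31

We have x_1 = 31, x_2 = 49, x_3 = 37, x_4 = 7, x_5 = 46, x_6 = 1, x_7 = 31.
The sequence repeats with period 6.
(187 - 1) mod 6 = 0, so x_{187} = x_1 = 31.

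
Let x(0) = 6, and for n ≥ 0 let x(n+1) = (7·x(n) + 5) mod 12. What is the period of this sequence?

We have x(0) = 6,  x(1) = 11,  x(2) = 10,  x(3) = 3,  x(4) = 2,  x(5) = 7,  x(6) = 6.
Since x(6) = x(0) = 6, the sequence is periodic with period 6.

6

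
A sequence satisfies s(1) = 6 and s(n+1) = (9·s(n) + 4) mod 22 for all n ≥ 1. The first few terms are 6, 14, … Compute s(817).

s(1) = 6; s(2) = 14; s(3) = 20; s(4) = 8; s(5) = 10; s(6) = 6.
The sequence repeats with period 5.
(817 - 1) mod 5 = 1, so s(817) = s(2) = 14.

14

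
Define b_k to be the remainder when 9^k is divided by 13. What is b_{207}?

b_1 = 9,  b_2 = 3,  b_3 = 1,  b_4 = 9.
Since b_4 = b_1 = 9, the sequence is periodic with period 3.
So b_{207} = b_{1 + ((207-1) mod 3)} = b_3 = 1.

1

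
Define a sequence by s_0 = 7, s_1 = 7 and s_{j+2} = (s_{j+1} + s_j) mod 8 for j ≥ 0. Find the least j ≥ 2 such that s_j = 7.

10

s_0 = 7; s_1 = 7; s_2 = 6; s_3 = 5; s_4 = 3; s_5 = 0; s_6 = 3; s_7 = 3; s_8 = 6; s_9 = 1; s_{10} = 7; s_{11} = 0; s_{12} = 7; s_{13} = 7.
Since (s_{12}, s_{13}) = (s_0, s_1) = (7, 7) (two consecutive terms determine the rest), the sequence is periodic with period 12.
The value 7 first appears (with j ≥ 2) at s_{10}.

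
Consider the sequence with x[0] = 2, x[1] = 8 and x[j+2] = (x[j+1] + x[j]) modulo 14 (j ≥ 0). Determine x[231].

8

x[0] = 2,  x[1] = 8,  x[2] = 10,  x[3] = 4,  x[4] = 0,  x[5] = 4,  x[6] = 4,  x[7] = 8,  x[8] = 12,  x[9] = 6,  x[10] = 4,  x[11] = 10,  x[12] = 0,  x[13] = 10,  x[14] = 10,  x[15] = 6,  x[16] = 2,  x[17] = 8.
The sequence repeats with period 16.
(231 - 0) mod 16 = 7, so x[231] = x[7] = 8.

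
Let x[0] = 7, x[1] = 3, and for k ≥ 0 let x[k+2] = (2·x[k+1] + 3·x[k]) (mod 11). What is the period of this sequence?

x[0] = 7, x[1] = 3, x[2] = 5, x[3] = 8, x[4] = 9, x[5] = 9, x[6] = 1, x[7] = 7, x[8] = 6, x[9] = 0, x[10] = 7, x[11] = 3.
The sequence repeats with period 10.

10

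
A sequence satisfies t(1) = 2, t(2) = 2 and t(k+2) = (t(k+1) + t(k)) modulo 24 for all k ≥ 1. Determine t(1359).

20

We have t(1) = 2, t(2) = 2, t(3) = 4, t(4) = 6, t(5) = 10, t(6) = 16, t(7) = 2, t(8) = 18, t(9) = 20, t(10) = 14, t(11) = 10, t(12) = 0, t(13) = 10, t(14) = 10, t(15) = 20, t(16) = 6, t(17) = 2, t(18) = 8, t(19) = 10, t(20) = 18, t(21) = 4, t(22) = 22, t(23) = 2, t(24) = 0, t(25) = 2, t(26) = 2.
The sequence repeats with period 24.
So t(1359) = t(1 + ((1359-1) mod 24)) = t(15) = 20.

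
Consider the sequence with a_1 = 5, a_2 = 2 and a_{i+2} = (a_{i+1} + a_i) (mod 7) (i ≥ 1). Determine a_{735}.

1

Computing terms: a_1 = 5,  a_2 = 2,  a_3 = 0,  a_4 = 2,  a_5 = 2,  a_6 = 4,  a_7 = 6,  a_8 = 3,  a_9 = 2,  a_{10} = 5,  a_{11} = 0,  a_{12} = 5,  a_{13} = 5,  a_{14} = 3,  a_{15} = 1,  a_{16} = 4,  a_{17} = 5,  a_{18} = 2.
The sequence repeats with period 16.
So a_{735} = a_{1 + ((735-1) mod 16)} = a_{15} = 1.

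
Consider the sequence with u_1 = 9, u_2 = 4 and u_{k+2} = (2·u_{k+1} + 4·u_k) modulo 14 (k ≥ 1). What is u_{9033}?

6

Listing terms: u_1 = 9,  u_2 = 4,  u_3 = 2,  u_4 = 6,  u_5 = 6,  u_6 = 8,  u_7 = 12,  u_8 = 0,  u_9 = 6,  u_{10} = 12,  u_{11} = 6,  u_{12} = 4,  u_{13} = 4,  u_{14} = 10,  u_{15} = 8,  u_{16} = 0,  u_{17} = 4,  u_{18} = 8,  u_{19} = 4,  u_{20} = 12,  u_{21} = 12,  u_{22} = 2,  u_{23} = 10,  u_{24} = 0,  u_{25} = 12,  u_{26} = 10,  u_{27} = 12,  u_{28} = 8,  u_{29} = 8,  u_{30} = 6,  u_{31} = 2,  u_{32} = 0,  u_{33} = 8,  u_{34} = 2,  u_{35} = 8,  u_{36} = 10,  u_{37} = 10,  u_{38} = 4,  u_{39} = 6,  u_{40} = 0,  u_{41} = 10,  u_{42} = 6,  u_{43} = 10,  u_{44} = 2,  u_{45} = 2,  u_{46} = 12,  u_{47} = 4,  u_{48} = 0,  u_{49} = 2,  u_{50} = 4,  u_{51} = 2.
Since (u_{50}, u_{51}) = (u_2, u_3) = (4, 2) (two consecutive terms determine the rest), the sequence is eventually periodic: after a pre-period of length 1 it cycles with period 48.
For k ≥ 2, u_k depends only on (k - 2) mod 48. (9033 - 2) mod 48 = 7, so u_{9033} = u_9 = 6.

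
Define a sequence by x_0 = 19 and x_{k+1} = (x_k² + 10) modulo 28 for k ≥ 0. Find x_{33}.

x_0 = 19; x_1 = 7; x_2 = 3; x_3 = 19.
Since x_3 = x_0 = 19, the sequence is periodic with period 3.
(33 - 0) mod 3 = 0, so x_{33} = x_0 = 19.

19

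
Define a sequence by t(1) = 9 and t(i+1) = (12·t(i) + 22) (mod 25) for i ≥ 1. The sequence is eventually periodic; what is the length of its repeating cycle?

Computing terms: t(1) = 9,  t(2) = 5,  t(3) = 7,  t(4) = 6,  t(5) = 19,  t(6) = 0,  t(7) = 22,  t(8) = 11,  t(9) = 4,  t(10) = 20,  t(11) = 12,  t(12) = 16,  t(13) = 14,  t(14) = 15,  t(15) = 2,  t(16) = 21,  t(17) = 24,  t(18) = 10,  t(19) = 17,  t(20) = 1,  t(21) = 9.
Since t(21) = t(1) = 9, the sequence is periodic with period 20.

20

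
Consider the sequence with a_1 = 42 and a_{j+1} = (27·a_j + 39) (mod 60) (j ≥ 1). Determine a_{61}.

a_1 = 42, a_2 = 33, a_3 = 30, a_4 = 9, a_5 = 42.
The sequence repeats with period 4.
So a_{61} = a_{1 + ((61-1) mod 4)} = a_1 = 42.

42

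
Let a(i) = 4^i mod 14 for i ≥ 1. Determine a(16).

4

We have a(1) = 4,  a(2) = 2,  a(3) = 8,  a(4) = 4.
The sequence repeats with period 3.
(16 - 1) mod 3 = 0, so a(16) = a(1) = 4.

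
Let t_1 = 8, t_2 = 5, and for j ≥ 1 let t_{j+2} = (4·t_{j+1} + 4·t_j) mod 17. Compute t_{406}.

3

Listing terms: t_1 = 8; t_2 = 5; t_3 = 1; t_4 = 7; t_5 = 15; t_6 = 3; t_7 = 4; t_8 = 11; t_9 = 9; t_{10} = 12; t_{11} = 16; t_{12} = 10; t_{13} = 2; t_{14} = 14; t_{15} = 13; t_{16} = 6; t_{17} = 8; t_{18} = 5.
The sequence repeats with period 16.
(406 - 1) mod 16 = 5, so t_{406} = t_6 = 3.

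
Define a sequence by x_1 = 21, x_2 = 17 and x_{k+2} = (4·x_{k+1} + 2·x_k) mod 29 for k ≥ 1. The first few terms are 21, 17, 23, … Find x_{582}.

Computing terms: x_1 = 21, x_2 = 17, x_3 = 23, x_4 = 10, x_5 = 28, x_6 = 16, x_7 = 4, x_8 = 19, x_9 = 26, x_{10} = 26, x_{11} = 11, x_{12} = 9, x_{13} = 0, x_{14} = 18, x_{15} = 14, x_{16} = 5, x_{17} = 19, x_{18} = 28, x_{19} = 5, x_{20} = 18, x_{21} = 24, x_{22} = 16, x_{23} = 25, x_{24} = 16, x_{25} = 27, x_{26} = 24, x_{27} = 5, x_{28} = 10, x_{29} = 21, x_{30} = 17.
The sequence repeats with period 28.
So x_{582} = x_{1 + ((582-1) mod 28)} = x_{22} = 16.

16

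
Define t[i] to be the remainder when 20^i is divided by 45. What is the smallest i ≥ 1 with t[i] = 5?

5

Computing terms: t[0] = 1; t[1] = 20; t[2] = 40; t[3] = 35; t[4] = 25; t[5] = 5; t[6] = 10; t[7] = 20.
Since t[7] = t[1] = 20, the sequence is eventually periodic: after a pre-period of length 1 it cycles with period 6.
The value 5 first appears (with i ≥ 1) at t[5].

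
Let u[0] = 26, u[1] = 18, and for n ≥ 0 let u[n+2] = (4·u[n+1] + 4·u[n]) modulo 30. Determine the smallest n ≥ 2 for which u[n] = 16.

6

We have u[0] = 26, u[1] = 18, u[2] = 26, u[3] = 26, u[4] = 28, u[5] = 6, u[6] = 16, u[7] = 28, u[8] = 26, u[9] = 6, u[10] = 8, u[11] = 26, u[12] = 16, u[13] = 18, u[14] = 16, u[15] = 16, u[16] = 8, u[17] = 6, u[18] = 26, u[19] = 8, u[20] = 16, u[21] = 6, u[22] = 28, u[23] = 16, u[24] = 26, u[25] = 18.
The sequence repeats with period 24.
The value 16 first appears (with n ≥ 2) at u[6].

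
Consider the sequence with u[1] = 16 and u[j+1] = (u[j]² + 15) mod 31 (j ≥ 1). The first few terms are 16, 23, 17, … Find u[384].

0

u[1] = 16; u[2] = 23; u[3] = 17; u[4] = 25; u[5] = 20; u[6] = 12; u[7] = 4; u[8] = 0; u[9] = 15; u[10] = 23.
Since u[10] = u[2] = 23, the sequence is eventually periodic: after a pre-period of length 1 it cycles with period 8.
For j ≥ 2, u[j] depends only on (j - 2) mod 8. (384 - 2) mod 8 = 6, so u[384] = u[8] = 0.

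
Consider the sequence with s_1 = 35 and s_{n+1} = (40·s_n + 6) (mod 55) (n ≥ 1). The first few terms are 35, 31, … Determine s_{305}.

Listing terms: s_1 = 35, s_2 = 31, s_3 = 36, s_4 = 16, s_5 = 41, s_6 = 51, s_7 = 11, s_8 = 6, s_9 = 26, s_{10} = 1, s_{11} = 46, s_{12} = 31.
Since s_{12} = s_2 = 31, the sequence is eventually periodic: after a pre-period of length 1 it cycles with period 10.
For n ≥ 2, s_n depends only on (n - 2) mod 10. (305 - 2) mod 10 = 3, so s_{305} = s_5 = 41.

41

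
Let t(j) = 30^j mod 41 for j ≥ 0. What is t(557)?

Computing terms: t(0) = 1, t(1) = 30, t(2) = 39, t(3) = 22, t(4) = 4, t(5) = 38, t(6) = 33, t(7) = 6, t(8) = 16, t(9) = 29, t(10) = 9, t(11) = 24, t(12) = 23, t(13) = 34, t(14) = 36, t(15) = 14, t(16) = 10, t(17) = 13, t(18) = 21, t(19) = 15, t(20) = 40, t(21) = 11, t(22) = 2, t(23) = 19, t(24) = 37, t(25) = 3, t(26) = 8, t(27) = 35, t(28) = 25, t(29) = 12, t(30) = 32, t(31) = 17, t(32) = 18, t(33) = 7, t(34) = 5, t(35) = 27, t(36) = 31, t(37) = 28, t(38) = 20, t(39) = 26, t(40) = 1.
The sequence repeats with period 40.
(557 - 0) mod 40 = 37, so t(557) = t(37) = 28.

28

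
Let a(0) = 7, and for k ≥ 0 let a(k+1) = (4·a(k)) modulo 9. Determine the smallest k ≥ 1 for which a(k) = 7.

a(0) = 7,  a(1) = 1,  a(2) = 4,  a(3) = 7.
Since a(3) = a(0) = 7, the sequence is periodic with period 3.
The value 7 next appears (with k ≥ 1) at a(3).

3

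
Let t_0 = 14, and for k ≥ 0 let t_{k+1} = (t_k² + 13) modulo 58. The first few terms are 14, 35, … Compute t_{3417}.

19

t_0 = 14, t_1 = 35, t_2 = 20, t_3 = 7, t_4 = 4, t_5 = 29, t_6 = 42, t_7 = 37, t_8 = 48, t_9 = 55, t_{10} = 22, t_{11} = 33, t_{12} = 0, t_{13} = 13, t_{14} = 8, t_{15} = 19, t_{16} = 26, t_{17} = 51, t_{18} = 4.
Since t_{18} = t_4 = 4, the sequence is eventually periodic: after a pre-period of length 4 it cycles with period 14.
For k ≥ 4, t_k depends only on (k - 4) mod 14. (3417 - 4) mod 14 = 11, so t_{3417} = t_{15} = 19.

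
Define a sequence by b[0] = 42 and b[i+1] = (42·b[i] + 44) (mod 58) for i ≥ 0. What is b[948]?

26

Listing terms: b[0] = 42, b[1] = 10, b[2] = 0, b[3] = 44, b[4] = 36, b[5] = 48, b[6] = 30, b[7] = 28, b[8] = 2, b[9] = 12, b[10] = 26, b[11] = 34, b[12] = 22, b[13] = 40, b[14] = 42.
Since b[14] = b[0] = 42, the sequence is periodic with period 14.
So b[948] = b[0 + ((948-0) mod 14)] = b[10] = 26.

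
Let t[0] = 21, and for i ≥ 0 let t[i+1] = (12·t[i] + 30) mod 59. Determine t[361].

19

Listing terms: t[0] = 21,  t[1] = 46,  t[2] = 51,  t[3] = 52,  t[4] = 5,  t[5] = 31,  t[6] = 48,  t[7] = 16,  t[8] = 45,  t[9] = 39,  t[10] = 26,  t[11] = 47,  t[12] = 4,  t[13] = 19,  t[14] = 22,  t[15] = 58,  t[16] = 18,  t[17] = 10,  t[18] = 32,  t[19] = 1,  t[20] = 42,  t[21] = 3,  t[22] = 7,  t[23] = 55,  t[24] = 41,  t[25] = 50,  t[26] = 40,  t[27] = 38,  t[28] = 14,  t[29] = 21.
The sequence repeats with period 29.
So t[361] = t[0 + ((361-0) mod 29)] = t[13] = 19.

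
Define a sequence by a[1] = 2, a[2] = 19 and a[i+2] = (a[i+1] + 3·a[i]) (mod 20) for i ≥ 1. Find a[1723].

Listing terms: a[1] = 2, a[2] = 19, a[3] = 5, a[4] = 2, a[5] = 17, a[6] = 3, a[7] = 14, a[8] = 3, a[9] = 5, a[10] = 14, a[11] = 9, a[12] = 11, a[13] = 18, a[14] = 11, a[15] = 5, a[16] = 18, a[17] = 13, a[18] = 7, a[19] = 6, a[20] = 7, a[21] = 5, a[22] = 6, a[23] = 1, a[24] = 19, a[25] = 2, a[26] = 19.
Since (a[25], a[26]) = (a[1], a[2]) = (2, 19) (two consecutive terms determine the rest), the sequence is periodic with period 24.
(1723 - 1) mod 24 = 18, so a[1723] = a[19] = 6.

6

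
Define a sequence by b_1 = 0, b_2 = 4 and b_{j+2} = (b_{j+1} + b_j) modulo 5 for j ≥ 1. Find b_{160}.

4

Listing terms: b_1 = 0; b_2 = 4; b_3 = 4; b_4 = 3; b_5 = 2; b_6 = 0; b_7 = 2; b_8 = 2; b_9 = 4; b_{10} = 1; b_{11} = 0; b_{12} = 1; b_{13} = 1; b_{14} = 2; b_{15} = 3; b_{16} = 0; b_{17} = 3; b_{18} = 3; b_{19} = 1; b_{20} = 4; b_{21} = 0; b_{22} = 4.
Since (b_{21}, b_{22}) = (b_1, b_2) = (0, 4) (two consecutive terms determine the rest), the sequence is periodic with period 20.
So b_{160} = b_{1 + ((160-1) mod 20)} = b_{20} = 4.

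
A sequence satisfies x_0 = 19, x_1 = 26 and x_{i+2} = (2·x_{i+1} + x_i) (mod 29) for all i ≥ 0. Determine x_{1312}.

We have x_0 = 19, x_1 = 26, x_2 = 13, x_3 = 23, x_4 = 1, x_5 = 25, x_6 = 22, x_7 = 11, x_8 = 15, x_9 = 12, x_{10} = 10, x_{11} = 3, x_{12} = 16, x_{13} = 6, x_{14} = 28, x_{15} = 4, x_{16} = 7, x_{17} = 18, x_{18} = 14, x_{19} = 17, x_{20} = 19, x_{21} = 26.
Since (x_{20}, x_{21}) = (x_0, x_1) = (19, 26) (two consecutive terms determine the rest), the sequence is periodic with period 20.
(1312 - 0) mod 20 = 12, so x_{1312} = x_{12} = 16.

16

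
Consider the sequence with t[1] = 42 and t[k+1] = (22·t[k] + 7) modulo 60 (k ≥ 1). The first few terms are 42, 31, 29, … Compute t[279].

29

Listing terms: t[1] = 42; t[2] = 31; t[3] = 29; t[4] = 45; t[5] = 37; t[6] = 41; t[7] = 9; t[8] = 25; t[9] = 17; t[10] = 21; t[11] = 49; t[12] = 5; t[13] = 57; t[14] = 1; t[15] = 29.
Since t[15] = t[3] = 29, the sequence is eventually periodic: after a pre-period of length 2 it cycles with period 12.
For k ≥ 3, t[k] depends only on (k - 3) mod 12. (279 - 3) mod 12 = 0, so t[279] = t[3] = 29.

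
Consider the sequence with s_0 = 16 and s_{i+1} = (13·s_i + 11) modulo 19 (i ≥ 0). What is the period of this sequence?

18

We have s_0 = 16,  s_1 = 10,  s_2 = 8,  s_3 = 1,  s_4 = 5,  s_5 = 0,  s_6 = 11,  s_7 = 2,  s_8 = 18,  s_9 = 17,  s_{10} = 4,  s_{11} = 6,  s_{12} = 13,  s_{13} = 9,  s_{14} = 14,  s_{15} = 3,  s_{16} = 12,  s_{17} = 15,  s_{18} = 16.
Since s_{18} = s_0 = 16, the sequence is periodic with period 18.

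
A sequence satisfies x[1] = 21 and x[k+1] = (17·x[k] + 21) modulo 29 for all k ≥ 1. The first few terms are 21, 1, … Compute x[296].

0

Listing terms: x[1] = 21,  x[2] = 1,  x[3] = 9,  x[4] = 0,  x[5] = 21.
Since x[5] = x[1] = 21, the sequence is periodic with period 4.
So x[296] = x[1 + ((296-1) mod 4)] = x[4] = 0.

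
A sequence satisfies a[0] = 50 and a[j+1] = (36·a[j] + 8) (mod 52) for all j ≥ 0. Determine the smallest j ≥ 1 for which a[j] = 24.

Listing terms: a[0] = 50; a[1] = 40; a[2] = 44; a[3] = 32; a[4] = 16; a[5] = 12; a[6] = 24; a[7] = 40.
Since a[7] = a[1] = 40, the sequence is eventually periodic: after a pre-period of length 1 it cycles with period 6.
The value 24 first appears (with j ≥ 1) at a[6].

6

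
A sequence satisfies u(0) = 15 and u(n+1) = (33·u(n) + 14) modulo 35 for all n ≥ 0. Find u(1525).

Listing terms: u(0) = 15,  u(1) = 19,  u(2) = 11,  u(3) = 27,  u(4) = 30,  u(5) = 24,  u(6) = 1,  u(7) = 12,  u(8) = 25,  u(9) = 34,  u(10) = 16,  u(11) = 17,  u(12) = 15.
The sequence repeats with period 12.
So u(1525) = u(0 + ((1525-0) mod 12)) = u(1) = 19.

19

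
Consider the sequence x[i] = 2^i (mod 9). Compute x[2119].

Listing terms: x[0] = 1,  x[1] = 2,  x[2] = 4,  x[3] = 8,  x[4] = 7,  x[5] = 5,  x[6] = 1.
The sequence repeats with period 6.
(2119 - 0) mod 6 = 1, so x[2119] = x[1] = 2.

2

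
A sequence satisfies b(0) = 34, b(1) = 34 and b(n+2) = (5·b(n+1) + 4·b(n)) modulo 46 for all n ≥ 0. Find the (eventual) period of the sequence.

22

Listing terms: b(0) = 34; b(1) = 34; b(2) = 30; b(3) = 10; b(4) = 32; b(5) = 16; b(6) = 24; b(7) = 0; b(8) = 4; b(9) = 20; b(10) = 24; b(11) = 16; b(12) = 38; b(13) = 24; b(14) = 42; b(15) = 30; b(16) = 42; b(17) = 8; b(18) = 24; b(19) = 14; b(20) = 28; b(21) = 12; b(22) = 34; b(23) = 34.
The sequence repeats with period 22.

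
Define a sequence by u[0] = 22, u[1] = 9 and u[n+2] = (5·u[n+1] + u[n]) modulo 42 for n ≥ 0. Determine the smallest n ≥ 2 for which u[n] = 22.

u[0] = 22, u[1] = 9, u[2] = 25, u[3] = 8, u[4] = 23, u[5] = 39, u[6] = 8, u[7] = 37, u[8] = 25, u[9] = 36, u[10] = 37, u[11] = 11, u[12] = 8, u[13] = 9, u[14] = 11, u[15] = 22, u[16] = 37, u[17] = 39, u[18] = 22, u[19] = 23, u[20] = 11, u[21] = 36, u[22] = 23, u[23] = 25, u[24] = 22, u[25] = 9.
Since (u[24], u[25]) = (u[0], u[1]) = (22, 9) (two consecutive terms determine the rest), the sequence is periodic with period 24.
The value 22 first appears (with n ≥ 2) at u[15].

15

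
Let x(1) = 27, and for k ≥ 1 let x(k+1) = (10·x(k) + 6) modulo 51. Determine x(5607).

33

We have x(1) = 27, x(2) = 21, x(3) = 12, x(4) = 24, x(5) = 42, x(6) = 18, x(7) = 33, x(8) = 30, x(9) = 0, x(10) = 6, x(11) = 15, x(12) = 3, x(13) = 36, x(14) = 9, x(15) = 45, x(16) = 48, x(17) = 27.
The sequence repeats with period 16.
So x(5607) = x(1 + ((5607-1) mod 16)) = x(7) = 33.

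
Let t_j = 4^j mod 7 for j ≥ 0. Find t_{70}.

Listing terms: t_0 = 1; t_1 = 4; t_2 = 2; t_3 = 1.
Since t_3 = t_0 = 1, the sequence is periodic with period 3.
So t_{70} = t_{0 + ((70-0) mod 3)} = t_1 = 4.

4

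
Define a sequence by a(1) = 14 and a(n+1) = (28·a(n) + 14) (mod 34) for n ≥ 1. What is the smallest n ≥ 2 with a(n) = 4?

Computing terms: a(1) = 14; a(2) = 32; a(3) = 26; a(4) = 28; a(5) = 16; a(6) = 20; a(7) = 30; a(8) = 4; a(9) = 24; a(10) = 6; a(11) = 12; a(12) = 10; a(13) = 22; a(14) = 18; a(15) = 8; a(16) = 0; a(17) = 14.
Since a(17) = a(1) = 14, the sequence is periodic with period 16.
The value 4 first appears (with n ≥ 2) at a(8).

8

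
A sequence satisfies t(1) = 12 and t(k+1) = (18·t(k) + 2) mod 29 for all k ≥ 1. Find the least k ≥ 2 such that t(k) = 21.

13

Listing terms: t(1) = 12, t(2) = 15, t(3) = 11, t(4) = 26, t(5) = 6, t(6) = 23, t(7) = 10, t(8) = 8, t(9) = 1, t(10) = 20, t(11) = 14, t(12) = 22, t(13) = 21, t(14) = 3, t(15) = 27, t(16) = 24, t(17) = 28, t(18) = 13, t(19) = 4, t(20) = 16, t(21) = 0, t(22) = 2, t(23) = 9, t(24) = 19, t(25) = 25, t(26) = 17, t(27) = 18, t(28) = 7, t(29) = 12.
The sequence repeats with period 28.
The value 21 first appears (with k ≥ 2) at t(13).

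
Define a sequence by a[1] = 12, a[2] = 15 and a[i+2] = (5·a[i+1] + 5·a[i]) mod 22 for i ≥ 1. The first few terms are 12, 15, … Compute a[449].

7

Listing terms: a[1] = 12, a[2] = 15, a[3] = 3, a[4] = 2, a[5] = 3, a[6] = 3, a[7] = 8, a[8] = 11, a[9] = 7, a[10] = 2, a[11] = 1, a[12] = 15, a[13] = 14, a[14] = 13, a[15] = 3, a[16] = 14, a[17] = 19, a[18] = 11, a[19] = 18, a[20] = 13, a[21] = 1, a[22] = 4, a[23] = 3, a[24] = 13, a[25] = 14, a[26] = 3, a[27] = 19, a[28] = 0, a[29] = 7, a[30] = 13, a[31] = 12, a[32] = 15.
The sequence repeats with period 30.
So a[449] = a[1 + ((449-1) mod 30)] = a[29] = 7.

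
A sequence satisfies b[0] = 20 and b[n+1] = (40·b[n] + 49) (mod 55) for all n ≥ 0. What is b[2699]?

Listing terms: b[0] = 20, b[1] = 24, b[2] = 19, b[3] = 39, b[4] = 14, b[5] = 4, b[6] = 44, b[7] = 49, b[8] = 29, b[9] = 54, b[10] = 9, b[11] = 24.
Since b[11] = b[1] = 24, the sequence is eventually periodic: after a pre-period of length 1 it cycles with period 10.
For n ≥ 1, b[n] depends only on (n - 1) mod 10. (2699 - 1) mod 10 = 8, so b[2699] = b[9] = 54.

54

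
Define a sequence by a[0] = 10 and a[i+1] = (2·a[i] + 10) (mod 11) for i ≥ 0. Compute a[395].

a[0] = 10; a[1] = 8; a[2] = 4; a[3] = 7; a[4] = 2; a[5] = 3; a[6] = 5; a[7] = 9; a[8] = 6; a[9] = 0; a[10] = 10.
The sequence repeats with period 10.
So a[395] = a[0 + ((395-0) mod 10)] = a[5] = 3.

3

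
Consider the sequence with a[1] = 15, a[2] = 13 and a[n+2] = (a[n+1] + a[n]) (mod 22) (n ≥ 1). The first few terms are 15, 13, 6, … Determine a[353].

17

Listing terms: a[1] = 15, a[2] = 13, a[3] = 6, a[4] = 19, a[5] = 3, a[6] = 0, a[7] = 3, a[8] = 3, a[9] = 6, a[10] = 9, a[11] = 15, a[12] = 2, a[13] = 17, a[14] = 19, a[15] = 14, a[16] = 11, a[17] = 3, a[18] = 14, a[19] = 17, a[20] = 9, a[21] = 4, a[22] = 13, a[23] = 17, a[24] = 8, a[25] = 3, a[26] = 11, a[27] = 14, a[28] = 3, a[29] = 17, a[30] = 20, a[31] = 15, a[32] = 13.
The sequence repeats with period 30.
(353 - 1) mod 30 = 22, so a[353] = a[23] = 17.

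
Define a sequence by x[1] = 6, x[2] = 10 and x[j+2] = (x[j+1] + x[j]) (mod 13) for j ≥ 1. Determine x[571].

We have x[1] = 6, x[2] = 10, x[3] = 3, x[4] = 0, x[5] = 3, x[6] = 3, x[7] = 6, x[8] = 9, x[9] = 2, x[10] = 11, x[11] = 0, x[12] = 11, x[13] = 11, x[14] = 9, x[15] = 7, x[16] = 3, x[17] = 10, x[18] = 0, x[19] = 10, x[20] = 10, x[21] = 7, x[22] = 4, x[23] = 11, x[24] = 2, x[25] = 0, x[26] = 2, x[27] = 2, x[28] = 4, x[29] = 6, x[30] = 10.
Since (x[29], x[30]) = (x[1], x[2]) = (6, 10) (two consecutive terms determine the rest), the sequence is periodic with period 28.
So x[571] = x[1 + ((571-1) mod 28)] = x[11] = 0.

0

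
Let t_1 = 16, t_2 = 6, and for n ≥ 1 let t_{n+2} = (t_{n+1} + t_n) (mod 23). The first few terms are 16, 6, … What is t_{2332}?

18

Listing terms: t_1 = 16; t_2 = 6; t_3 = 22; t_4 = 5; t_5 = 4; t_6 = 9; t_7 = 13; t_8 = 22; t_9 = 12; t_{10} = 11; t_{11} = 0; t_{12} = 11; t_{13} = 11; t_{14} = 22; t_{15} = 10; t_{16} = 9; t_{17} = 19; t_{18} = 5; t_{19} = 1; t_{20} = 6; t_{21} = 7; t_{22} = 13; t_{23} = 20; t_{24} = 10; t_{25} = 7; t_{26} = 17; t_{27} = 1; t_{28} = 18; t_{29} = 19; t_{30} = 14; t_{31} = 10; t_{32} = 1; t_{33} = 11; t_{34} = 12; t_{35} = 0; t_{36} = 12; t_{37} = 12; t_{38} = 1; t_{39} = 13; t_{40} = 14; t_{41} = 4; t_{42} = 18; t_{43} = 22; t_{44} = 17; t_{45} = 16; t_{46} = 10; t_{47} = 3; t_{48} = 13; t_{49} = 16; t_{50} = 6.
Since (t_{49}, t_{50}) = (t_1, t_2) = (16, 6) (two consecutive terms determine the rest), the sequence is periodic with period 48.
So t_{2332} = t_{1 + ((2332-1) mod 48)} = t_{28} = 18.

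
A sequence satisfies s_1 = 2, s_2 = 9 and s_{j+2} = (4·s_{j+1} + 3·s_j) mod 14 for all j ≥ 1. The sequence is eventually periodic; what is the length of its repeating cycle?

42

Computing terms: s_1 = 2,  s_2 = 9,  s_3 = 0,  s_4 = 13,  s_5 = 10,  s_6 = 9,  s_7 = 10,  s_8 = 11,  s_9 = 4,  s_{10} = 7,  s_{11} = 12,  s_{12} = 13,  s_{13} = 4,  s_{14} = 13,  s_{15} = 8,  s_{16} = 1,  s_{17} = 0,  s_{18} = 3,  s_{19} = 12,  s_{20} = 1,  s_{21} = 12,  s_{22} = 9,  s_{23} = 2,  s_{24} = 7,  s_{25} = 6,  s_{26} = 3,  s_{27} = 2,  s_{28} = 3,  s_{29} = 4,  s_{30} = 11,  s_{31} = 0,  s_{32} = 5,  s_{33} = 6,  s_{34} = 11,  s_{35} = 6,  s_{36} = 1,  s_{37} = 8,  s_{38} = 7,  s_{39} = 10,  s_{40} = 5,  s_{41} = 8,  s_{42} = 5,  s_{43} = 2,  s_{44} = 9.
The sequence repeats with period 42.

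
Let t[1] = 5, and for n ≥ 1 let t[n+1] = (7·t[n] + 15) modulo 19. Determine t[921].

4

Listing terms: t[1] = 5,  t[2] = 12,  t[3] = 4,  t[4] = 5.
Since t[4] = t[1] = 5, the sequence is periodic with period 3.
So t[921] = t[1 + ((921-1) mod 3)] = t[3] = 4.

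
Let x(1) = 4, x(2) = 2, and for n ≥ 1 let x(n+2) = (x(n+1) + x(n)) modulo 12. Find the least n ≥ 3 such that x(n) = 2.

x(1) = 4; x(2) = 2; x(3) = 6; x(4) = 8; x(5) = 2; x(6) = 10; x(7) = 0; x(8) = 10; x(9) = 10; x(10) = 8; x(11) = 6; x(12) = 2; x(13) = 8; x(14) = 10; x(15) = 6; x(16) = 4; x(17) = 10; x(18) = 2; x(19) = 0; x(20) = 2; x(21) = 2; x(22) = 4; x(23) = 6; x(24) = 10; x(25) = 4; x(26) = 2.
The sequence repeats with period 24.
The value 2 first appears (with n ≥ 3) at x(5).

5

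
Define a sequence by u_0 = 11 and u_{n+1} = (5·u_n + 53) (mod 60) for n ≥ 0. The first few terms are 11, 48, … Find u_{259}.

18

u_0 = 11, u_1 = 48, u_2 = 53, u_3 = 18, u_4 = 23, u_5 = 48.
Since u_5 = u_1 = 48, the sequence is eventually periodic: after a pre-period of length 1 it cycles with period 4.
For n ≥ 1, u_n depends only on (n - 1) mod 4. (259 - 1) mod 4 = 2, so u_{259} = u_3 = 18.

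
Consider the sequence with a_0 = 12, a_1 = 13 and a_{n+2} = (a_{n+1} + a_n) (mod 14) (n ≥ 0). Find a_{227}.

3

We have a_0 = 12; a_1 = 13; a_2 = 11; a_3 = 10; a_4 = 7; a_5 = 3; a_6 = 10; a_7 = 13; a_8 = 9; a_9 = 8; a_{10} = 3; a_{11} = 11; a_{12} = 0; a_{13} = 11; a_{14} = 11; a_{15} = 8; a_{16} = 5; a_{17} = 13; a_{18} = 4; a_{19} = 3; a_{20} = 7; a_{21} = 10; a_{22} = 3; a_{23} = 13; a_{24} = 2; a_{25} = 1; a_{26} = 3; a_{27} = 4; a_{28} = 7; a_{29} = 11; a_{30} = 4; a_{31} = 1; a_{32} = 5; a_{33} = 6; a_{34} = 11; a_{35} = 3; a_{36} = 0; a_{37} = 3; a_{38} = 3; a_{39} = 6; a_{40} = 9; a_{41} = 1; a_{42} = 10; a_{43} = 11; a_{44} = 7; a_{45} = 4; a_{46} = 11; a_{47} = 1; a_{48} = 12; a_{49} = 13.
Since (a_{48}, a_{49}) = (a_0, a_1) = (12, 13) (two consecutive terms determine the rest), the sequence is periodic with period 48.
(227 - 0) mod 48 = 35, so a_{227} = a_{35} = 3.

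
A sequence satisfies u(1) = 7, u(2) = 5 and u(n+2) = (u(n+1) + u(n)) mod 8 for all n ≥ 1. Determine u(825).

4

We have u(1) = 7; u(2) = 5; u(3) = 4; u(4) = 1; u(5) = 5; u(6) = 6; u(7) = 3; u(8) = 1; u(9) = 4; u(10) = 5; u(11) = 1; u(12) = 6; u(13) = 7; u(14) = 5.
Since (u(13), u(14)) = (u(1), u(2)) = (7, 5) (two consecutive terms determine the rest), the sequence is periodic with period 12.
So u(825) = u(1 + ((825-1) mod 12)) = u(9) = 4.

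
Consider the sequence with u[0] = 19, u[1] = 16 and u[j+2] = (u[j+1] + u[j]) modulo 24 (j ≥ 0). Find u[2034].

Listing terms: u[0] = 19, u[1] = 16, u[2] = 11, u[3] = 3, u[4] = 14, u[5] = 17, u[6] = 7, u[7] = 0, u[8] = 7, u[9] = 7, u[10] = 14, u[11] = 21, u[12] = 11, u[13] = 8, u[14] = 19, u[15] = 3, u[16] = 22, u[17] = 1, u[18] = 23, u[19] = 0, u[20] = 23, u[21] = 23, u[22] = 22, u[23] = 21, u[24] = 19, u[25] = 16.
The sequence repeats with period 24.
(2034 - 0) mod 24 = 18, so u[2034] = u[18] = 23.

23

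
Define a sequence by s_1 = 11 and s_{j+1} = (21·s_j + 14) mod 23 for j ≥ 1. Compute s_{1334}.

10

s_1 = 11, s_2 = 15, s_3 = 7, s_4 = 0, s_5 = 14, s_6 = 9, s_7 = 19, s_8 = 22, s_9 = 16, s_{10} = 5, s_{11} = 4, s_{12} = 6, s_{13} = 2, s_{14} = 10, s_{15} = 17, s_{16} = 3, s_{17} = 8, s_{18} = 21, s_{19} = 18, s_{20} = 1, s_{21} = 12, s_{22} = 13, s_{23} = 11.
The sequence repeats with period 22.
(1334 - 1) mod 22 = 13, so s_{1334} = s_{14} = 10.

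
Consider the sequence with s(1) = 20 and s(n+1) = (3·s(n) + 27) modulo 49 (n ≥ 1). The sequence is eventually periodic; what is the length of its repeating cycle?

42

Listing terms: s(1) = 20; s(2) = 38; s(3) = 43; s(4) = 9; s(5) = 5; s(6) = 42; s(7) = 6; s(8) = 45; s(9) = 15; s(10) = 23; s(11) = 47; s(12) = 21; s(13) = 41; s(14) = 3; s(15) = 36; s(16) = 37; s(17) = 40; s(18) = 0; s(19) = 27; s(20) = 10; s(21) = 8; s(22) = 2; s(23) = 33; s(24) = 28; s(25) = 13; s(26) = 17; s(27) = 29; s(28) = 16; s(29) = 26; s(30) = 7; s(31) = 48; s(32) = 24; s(33) = 1; s(34) = 30; s(35) = 19; s(36) = 35; s(37) = 34; s(38) = 31; s(39) = 22; s(40) = 44; s(41) = 12; s(42) = 14; s(43) = 20.
Since s(43) = s(1) = 20, the sequence is periodic with period 42.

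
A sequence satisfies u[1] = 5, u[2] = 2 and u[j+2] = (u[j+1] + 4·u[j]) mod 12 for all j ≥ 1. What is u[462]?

We have u[1] = 5, u[2] = 2, u[3] = 10, u[4] = 6, u[5] = 10, u[6] = 10, u[7] = 2, u[8] = 6, u[9] = 2, u[10] = 2, u[11] = 10.
Since (u[10], u[11]) = (u[2], u[3]) = (2, 10) (two consecutive terms determine the rest), the sequence is eventually periodic: after a pre-period of length 1 it cycles with period 8.
For j ≥ 2, u[j] depends only on (j - 2) mod 8. (462 - 2) mod 8 = 4, so u[462] = u[6] = 10.

10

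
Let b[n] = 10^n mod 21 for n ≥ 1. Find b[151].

10

Computing terms: b[1] = 10; b[2] = 16; b[3] = 13; b[4] = 4; b[5] = 19; b[6] = 1; b[7] = 10.
Since b[7] = b[1] = 10, the sequence is periodic with period 6.
So b[151] = b[1 + ((151-1) mod 6)] = b[1] = 10.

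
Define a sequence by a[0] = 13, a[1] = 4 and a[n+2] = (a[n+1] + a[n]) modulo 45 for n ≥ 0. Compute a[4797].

14

a[0] = 13, a[1] = 4, a[2] = 17, a[3] = 21, a[4] = 38, a[5] = 14, a[6] = 7, a[7] = 21, a[8] = 28, a[9] = 4, a[10] = 32, a[11] = 36, a[12] = 23, a[13] = 14, a[14] = 37, a[15] = 6, a[16] = 43, a[17] = 4, a[18] = 2, a[19] = 6, a[20] = 8, a[21] = 14, a[22] = 22, a[23] = 36, a[24] = 13, a[25] = 4.
The sequence repeats with period 24.
So a[4797] = a[0 + ((4797-0) mod 24)] = a[21] = 14.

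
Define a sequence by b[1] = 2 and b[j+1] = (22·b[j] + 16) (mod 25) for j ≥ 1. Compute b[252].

23

Listing terms: b[1] = 2; b[2] = 10; b[3] = 11; b[4] = 8; b[5] = 17; b[6] = 15; b[7] = 21; b[8] = 3; b[9] = 7; b[10] = 20; b[11] = 6; b[12] = 23; b[13] = 22; b[14] = 0; b[15] = 16; b[16] = 18; b[17] = 12; b[18] = 5; b[19] = 1; b[20] = 13; b[21] = 2.
Since b[21] = b[1] = 2, the sequence is periodic with period 20.
(252 - 1) mod 20 = 11, so b[252] = b[12] = 23.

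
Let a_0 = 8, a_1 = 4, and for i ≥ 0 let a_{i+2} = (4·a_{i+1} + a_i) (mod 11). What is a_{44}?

a_0 = 8, a_1 = 4, a_2 = 2, a_3 = 1, a_4 = 6, a_5 = 3, a_6 = 7, a_7 = 9, a_8 = 10, a_9 = 5, a_{10} = 8, a_{11} = 4.
The sequence repeats with period 10.
So a_{44} = a_{0 + ((44-0) mod 10)} = a_4 = 6.

6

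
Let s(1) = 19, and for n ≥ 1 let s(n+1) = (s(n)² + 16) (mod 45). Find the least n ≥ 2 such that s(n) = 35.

3

Computing terms: s(1) = 19,  s(2) = 17,  s(3) = 35,  s(4) = 26,  s(5) = 17.
Since s(5) = s(2) = 17, the sequence is eventually periodic: after a pre-period of length 1 it cycles with period 3.
The value 35 first appears (with n ≥ 2) at s(3).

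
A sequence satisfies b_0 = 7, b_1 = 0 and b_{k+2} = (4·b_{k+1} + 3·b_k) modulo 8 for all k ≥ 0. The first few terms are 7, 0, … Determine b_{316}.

7

We have b_0 = 7, b_1 = 0, b_2 = 5, b_3 = 4, b_4 = 7, b_5 = 0.
Since (b_4, b_5) = (b_0, b_1) = (7, 0) (two consecutive terms determine the rest), the sequence is periodic with period 4.
(316 - 0) mod 4 = 0, so b_{316} = b_0 = 7.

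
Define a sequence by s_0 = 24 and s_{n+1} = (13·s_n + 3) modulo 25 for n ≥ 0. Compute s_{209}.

Listing terms: s_0 = 24, s_1 = 15, s_2 = 23, s_3 = 2, s_4 = 4, s_5 = 5, s_6 = 18, s_7 = 12, s_8 = 9, s_9 = 20, s_{10} = 13, s_{11} = 22, s_{12} = 14, s_{13} = 10, s_{14} = 8, s_{15} = 7, s_{16} = 19, s_{17} = 0, s_{18} = 3, s_{19} = 17, s_{20} = 24.
Since s_{20} = s_0 = 24, the sequence is periodic with period 20.
So s_{209} = s_{0 + ((209-0) mod 20)} = s_9 = 20.

20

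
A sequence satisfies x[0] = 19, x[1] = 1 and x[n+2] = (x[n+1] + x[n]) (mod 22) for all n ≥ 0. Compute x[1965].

7

Computing terms: x[0] = 19,  x[1] = 1,  x[2] = 20,  x[3] = 21,  x[4] = 19,  x[5] = 18,  x[6] = 15,  x[7] = 11,  x[8] = 4,  x[9] = 15,  x[10] = 19,  x[11] = 12,  x[12] = 9,  x[13] = 21,  x[14] = 8,  x[15] = 7,  x[16] = 15,  x[17] = 0,  x[18] = 15,  x[19] = 15,  x[20] = 8,  x[21] = 1,  x[22] = 9,  x[23] = 10,  x[24] = 19,  x[25] = 7,  x[26] = 4,  x[27] = 11,  x[28] = 15,  x[29] = 4,  x[30] = 19,  x[31] = 1.
Since (x[30], x[31]) = (x[0], x[1]) = (19, 1) (two consecutive terms determine the rest), the sequence is periodic with period 30.
So x[1965] = x[0 + ((1965-0) mod 30)] = x[15] = 7.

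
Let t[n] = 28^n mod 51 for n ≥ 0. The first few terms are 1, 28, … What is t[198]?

25

We have t[0] = 1, t[1] = 28, t[2] = 19, t[3] = 22, t[4] = 4, t[5] = 10, t[6] = 25, t[7] = 37, t[8] = 16, t[9] = 40, t[10] = 49, t[11] = 46, t[12] = 13, t[13] = 7, t[14] = 43, t[15] = 31, t[16] = 1.
The sequence repeats with period 16.
(198 - 0) mod 16 = 6, so t[198] = t[6] = 25.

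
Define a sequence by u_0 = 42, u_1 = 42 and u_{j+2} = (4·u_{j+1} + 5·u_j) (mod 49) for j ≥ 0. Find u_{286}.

u_0 = 42,  u_1 = 42,  u_2 = 35,  u_3 = 7,  u_4 = 7,  u_5 = 14,  u_6 = 42,  u_7 = 42.
Since (u_6, u_7) = (u_0, u_1) = (42, 42) (two consecutive terms determine the rest), the sequence is periodic with period 6.
So u_{286} = u_{0 + ((286-0) mod 6)} = u_4 = 7.

7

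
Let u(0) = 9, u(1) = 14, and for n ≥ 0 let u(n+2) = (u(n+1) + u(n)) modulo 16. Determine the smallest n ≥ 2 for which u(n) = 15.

14

We have u(0) = 9; u(1) = 14; u(2) = 7; u(3) = 5; u(4) = 12; u(5) = 1; u(6) = 13; u(7) = 14; u(8) = 11; u(9) = 9; u(10) = 4; u(11) = 13; u(12) = 1; u(13) = 14; u(14) = 15; u(15) = 13; u(16) = 12; u(17) = 9; u(18) = 5; u(19) = 14; u(20) = 3; u(21) = 1; u(22) = 4; u(23) = 5; u(24) = 9; u(25) = 14.
The sequence repeats with period 24.
The value 15 first appears (with n ≥ 2) at u(14).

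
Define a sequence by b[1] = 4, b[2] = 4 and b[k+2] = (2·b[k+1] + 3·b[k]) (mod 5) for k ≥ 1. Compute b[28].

b[1] = 4, b[2] = 4, b[3] = 0, b[4] = 2, b[5] = 4, b[6] = 4.
Since (b[5], b[6]) = (b[1], b[2]) = (4, 4) (two consecutive terms determine the rest), the sequence is periodic with period 4.
(28 - 1) mod 4 = 3, so b[28] = b[4] = 2.

2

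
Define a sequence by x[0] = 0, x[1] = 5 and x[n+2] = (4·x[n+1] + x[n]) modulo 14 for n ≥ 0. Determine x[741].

Computing terms: x[0] = 0; x[1] = 5; x[2] = 6; x[3] = 1; x[4] = 10; x[5] = 13; x[6] = 6; x[7] = 9; x[8] = 0; x[9] = 9; x[10] = 8; x[11] = 13; x[12] = 4; x[13] = 1; x[14] = 8; x[15] = 5; x[16] = 0; x[17] = 5.
Since (x[16], x[17]) = (x[0], x[1]) = (0, 5) (two consecutive terms determine the rest), the sequence is periodic with period 16.
So x[741] = x[0 + ((741-0) mod 16)] = x[5] = 13.

13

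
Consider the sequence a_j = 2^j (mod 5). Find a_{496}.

1

We have a_0 = 1; a_1 = 2; a_2 = 4; a_3 = 3; a_4 = 1.
The sequence repeats with period 4.
So a_{496} = a_{0 + ((496-0) mod 4)} = a_0 = 1.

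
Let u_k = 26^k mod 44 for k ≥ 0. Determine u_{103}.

We have u_0 = 1,  u_1 = 26,  u_2 = 16,  u_3 = 20,  u_4 = 36,  u_5 = 12,  u_6 = 4,  u_7 = 16.
Since u_7 = u_2 = 16, the sequence is eventually periodic: after a pre-period of length 2 it cycles with period 5.
For k ≥ 2, u_k depends only on (k - 2) mod 5. (103 - 2) mod 5 = 1, so u_{103} = u_3 = 20.

20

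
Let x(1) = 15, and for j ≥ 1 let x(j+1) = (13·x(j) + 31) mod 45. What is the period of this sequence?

36

x(1) = 15; x(2) = 1; x(3) = 44; x(4) = 18; x(5) = 40; x(6) = 11; x(7) = 39; x(8) = 43; x(9) = 5; x(10) = 6; x(11) = 19; x(12) = 8; x(13) = 0; x(14) = 31; x(15) = 29; x(16) = 3; x(17) = 25; x(18) = 41; x(19) = 24; x(20) = 28; x(21) = 35; x(22) = 36; x(23) = 4; x(24) = 38; x(25) = 30; x(26) = 16; x(27) = 14; x(28) = 33; x(29) = 10; x(30) = 26; x(31) = 9; x(32) = 13; x(33) = 20; x(34) = 21; x(35) = 34; x(36) = 23; x(37) = 15.
The sequence repeats with period 36.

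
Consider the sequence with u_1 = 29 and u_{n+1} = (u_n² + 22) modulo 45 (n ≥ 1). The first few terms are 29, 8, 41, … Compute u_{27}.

41

u_1 = 29,  u_2 = 8,  u_3 = 41,  u_4 = 38,  u_5 = 26,  u_6 = 23,  u_7 = 11,  u_8 = 8.
Since u_8 = u_2 = 8, the sequence is eventually periodic: after a pre-period of length 1 it cycles with period 6.
For n ≥ 2, u_n depends only on (n - 2) mod 6. (27 - 2) mod 6 = 1, so u_{27} = u_3 = 41.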